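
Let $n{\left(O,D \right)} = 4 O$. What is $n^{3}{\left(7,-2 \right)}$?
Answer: $21952$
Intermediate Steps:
$n^{3}{\left(7,-2 \right)} = \left(4 \cdot 7\right)^{3} = 28^{3} = 21952$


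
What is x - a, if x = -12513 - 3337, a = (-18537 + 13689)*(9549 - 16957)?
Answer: -35929834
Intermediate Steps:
a = 35913984 (a = -4848*(-7408) = 35913984)
x = -15850
x - a = -15850 - 1*35913984 = -15850 - 35913984 = -35929834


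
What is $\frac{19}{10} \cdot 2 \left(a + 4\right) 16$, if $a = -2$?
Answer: $\frac{608}{5} \approx 121.6$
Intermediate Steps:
$\frac{19}{10} \cdot 2 \left(a + 4\right) 16 = \frac{19}{10} \cdot 2 \left(-2 + 4\right) 16 = 19 \cdot \frac{1}{10} \cdot 2 \cdot 2 \cdot 16 = \frac{19}{10} \cdot 4 \cdot 16 = \frac{38}{5} \cdot 16 = \frac{608}{5}$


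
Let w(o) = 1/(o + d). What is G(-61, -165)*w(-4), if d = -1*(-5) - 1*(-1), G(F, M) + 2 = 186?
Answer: 92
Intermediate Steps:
G(F, M) = 184 (G(F, M) = -2 + 186 = 184)
d = 6 (d = 5 + 1 = 6)
w(o) = 1/(6 + o) (w(o) = 1/(o + 6) = 1/(6 + o))
G(-61, -165)*w(-4) = 184/(6 - 4) = 184/2 = 184*(1/2) = 92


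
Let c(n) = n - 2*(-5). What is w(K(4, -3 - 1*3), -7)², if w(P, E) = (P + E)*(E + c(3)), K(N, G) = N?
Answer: 324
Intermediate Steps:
c(n) = 10 + n (c(n) = n + 10 = 10 + n)
w(P, E) = (13 + E)*(E + P) (w(P, E) = (P + E)*(E + (10 + 3)) = (E + P)*(E + 13) = (E + P)*(13 + E) = (13 + E)*(E + P))
w(K(4, -3 - 1*3), -7)² = ((-7)² + 13*(-7) + 13*4 - 7*4)² = (49 - 91 + 52 - 28)² = (-18)² = 324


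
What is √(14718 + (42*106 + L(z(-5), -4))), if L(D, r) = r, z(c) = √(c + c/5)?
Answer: 37*√14 ≈ 138.44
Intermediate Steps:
z(c) = √30*√c/5 (z(c) = √(c + c*(⅕)) = √(c + c/5) = √(6*c/5) = √30*√c/5)
√(14718 + (42*106 + L(z(-5), -4))) = √(14718 + (42*106 - 4)) = √(14718 + (4452 - 4)) = √(14718 + 4448) = √19166 = 37*√14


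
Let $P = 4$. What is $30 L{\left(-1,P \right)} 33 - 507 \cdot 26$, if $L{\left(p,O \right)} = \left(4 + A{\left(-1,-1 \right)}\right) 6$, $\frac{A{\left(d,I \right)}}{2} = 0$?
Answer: $10578$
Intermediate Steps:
$A{\left(d,I \right)} = 0$ ($A{\left(d,I \right)} = 2 \cdot 0 = 0$)
$L{\left(p,O \right)} = 24$ ($L{\left(p,O \right)} = \left(4 + 0\right) 6 = 4 \cdot 6 = 24$)
$30 L{\left(-1,P \right)} 33 - 507 \cdot 26 = 30 \cdot 24 \cdot 33 - 507 \cdot 26 = 720 \cdot 33 - 13182 = 23760 - 13182 = 10578$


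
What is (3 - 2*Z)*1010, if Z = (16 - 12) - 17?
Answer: 29290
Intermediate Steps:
Z = -13 (Z = 4 - 17 = -13)
(3 - 2*Z)*1010 = (3 - 2*(-13))*1010 = (3 + 26)*1010 = 29*1010 = 29290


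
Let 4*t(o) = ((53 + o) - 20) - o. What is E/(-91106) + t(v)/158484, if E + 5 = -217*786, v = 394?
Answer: 18021928035/9625895536 ≈ 1.8722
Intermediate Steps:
E = -170567 (E = -5 - 217*786 = -5 - 170562 = -170567)
t(o) = 33/4 (t(o) = (((53 + o) - 20) - o)/4 = ((33 + o) - o)/4 = (¼)*33 = 33/4)
E/(-91106) + t(v)/158484 = -170567/(-91106) + (33/4)/158484 = -170567*(-1/91106) + (33/4)*(1/158484) = 170567/91106 + 11/211312 = 18021928035/9625895536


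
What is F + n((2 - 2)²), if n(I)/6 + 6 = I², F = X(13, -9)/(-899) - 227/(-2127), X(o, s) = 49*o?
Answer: -69989054/1912173 ≈ -36.602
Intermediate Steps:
F = -1150826/1912173 (F = (49*13)/(-899) - 227/(-2127) = 637*(-1/899) - 227*(-1/2127) = -637/899 + 227/2127 = -1150826/1912173 ≈ -0.60184)
n(I) = -36 + 6*I²
F + n((2 - 2)²) = -1150826/1912173 + (-36 + 6*((2 - 2)²)²) = -1150826/1912173 + (-36 + 6*(0²)²) = -1150826/1912173 + (-36 + 6*0²) = -1150826/1912173 + (-36 + 6*0) = -1150826/1912173 + (-36 + 0) = -1150826/1912173 - 36 = -69989054/1912173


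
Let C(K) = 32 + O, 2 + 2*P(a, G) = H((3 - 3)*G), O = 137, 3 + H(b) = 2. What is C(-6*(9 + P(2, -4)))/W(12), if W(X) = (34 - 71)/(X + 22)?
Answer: -5746/37 ≈ -155.30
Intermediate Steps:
H(b) = -1 (H(b) = -3 + 2 = -1)
P(a, G) = -3/2 (P(a, G) = -1 + (1/2)*(-1) = -1 - 1/2 = -3/2)
W(X) = -37/(22 + X)
C(K) = 169 (C(K) = 32 + 137 = 169)
C(-6*(9 + P(2, -4)))/W(12) = 169/((-37/(22 + 12))) = 169/((-37/34)) = 169/((-37*1/34)) = 169/(-37/34) = 169*(-34/37) = -5746/37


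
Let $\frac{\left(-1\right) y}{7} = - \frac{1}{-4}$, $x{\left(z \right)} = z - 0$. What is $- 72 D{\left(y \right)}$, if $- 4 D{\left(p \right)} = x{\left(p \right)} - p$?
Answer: $0$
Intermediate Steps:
$x{\left(z \right)} = z$ ($x{\left(z \right)} = z + 0 = z$)
$y = - \frac{7}{4}$ ($y = - 7 \left(- \frac{1}{-4}\right) = - 7 \left(\left(-1\right) \left(- \frac{1}{4}\right)\right) = \left(-7\right) \frac{1}{4} = - \frac{7}{4} \approx -1.75$)
$D{\left(p \right)} = 0$ ($D{\left(p \right)} = - \frac{p - p}{4} = \left(- \frac{1}{4}\right) 0 = 0$)
$- 72 D{\left(y \right)} = \left(-72\right) 0 = 0$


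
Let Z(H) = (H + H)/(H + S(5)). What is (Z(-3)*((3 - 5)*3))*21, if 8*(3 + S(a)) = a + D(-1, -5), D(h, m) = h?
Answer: -1512/11 ≈ -137.45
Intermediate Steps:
S(a) = -25/8 + a/8 (S(a) = -3 + (a - 1)/8 = -3 + (-1 + a)/8 = -3 + (-1/8 + a/8) = -25/8 + a/8)
Z(H) = 2*H/(-5/2 + H) (Z(H) = (H + H)/(H + (-25/8 + (1/8)*5)) = (2*H)/(H + (-25/8 + 5/8)) = (2*H)/(H - 5/2) = (2*H)/(-5/2 + H) = 2*H/(-5/2 + H))
(Z(-3)*((3 - 5)*3))*21 = ((4*(-3)/(-5 + 2*(-3)))*((3 - 5)*3))*21 = ((4*(-3)/(-5 - 6))*(-2*3))*21 = ((4*(-3)/(-11))*(-6))*21 = ((4*(-3)*(-1/11))*(-6))*21 = ((12/11)*(-6))*21 = -72/11*21 = -1512/11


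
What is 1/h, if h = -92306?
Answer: -1/92306 ≈ -1.0834e-5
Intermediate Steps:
1/h = 1/(-92306) = -1/92306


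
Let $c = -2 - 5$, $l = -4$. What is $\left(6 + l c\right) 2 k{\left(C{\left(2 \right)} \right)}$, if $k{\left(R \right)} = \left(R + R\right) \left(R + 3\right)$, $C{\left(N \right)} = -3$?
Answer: $0$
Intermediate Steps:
$c = -7$
$k{\left(R \right)} = 2 R \left(3 + R\right)$
$\left(6 + l c\right) 2 k{\left(C{\left(2 \right)} \right)} = \left(6 - -28\right) 2 \cdot 2 \left(-3\right) \left(3 - 3\right) = \left(6 + 28\right) 2 \cdot 2 \left(-3\right) 0 = 34 \cdot 2 \cdot 0 = 68 \cdot 0 = 0$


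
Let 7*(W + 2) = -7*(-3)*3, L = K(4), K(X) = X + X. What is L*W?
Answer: 56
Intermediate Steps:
K(X) = 2*X
L = 8 (L = 2*4 = 8)
W = 7 (W = -2 + (-7*(-3)*3)/7 = -2 + (21*3)/7 = -2 + (⅐)*63 = -2 + 9 = 7)
L*W = 8*7 = 56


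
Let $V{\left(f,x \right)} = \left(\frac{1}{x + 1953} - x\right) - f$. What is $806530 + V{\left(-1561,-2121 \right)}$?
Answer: $\frac{136115615}{168} \approx 8.1021 \cdot 10^{5}$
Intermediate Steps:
$V{\left(f,x \right)} = \frac{1}{1953 + x} - f - x$ ($V{\left(f,x \right)} = \left(\frac{1}{1953 + x} - x\right) - f = \frac{1}{1953 + x} - f - x$)
$806530 + V{\left(-1561,-2121 \right)} = 806530 + \frac{1 - \left(-2121\right)^{2} - -3048633 - -4142313 - \left(-1561\right) \left(-2121\right)}{1953 - 2121} = 806530 + \frac{1 - 4498641 + 3048633 + 4142313 - 3310881}{-168} = 806530 - \frac{1 - 4498641 + 3048633 + 4142313 - 3310881}{168} = 806530 - - \frac{618575}{168} = 806530 + \frac{618575}{168} = \frac{136115615}{168}$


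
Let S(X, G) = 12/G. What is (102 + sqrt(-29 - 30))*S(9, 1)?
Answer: 1224 + 12*I*sqrt(59) ≈ 1224.0 + 92.174*I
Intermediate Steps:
(102 + sqrt(-29 - 30))*S(9, 1) = (102 + sqrt(-29 - 30))*(12/1) = (102 + sqrt(-59))*(12*1) = (102 + I*sqrt(59))*12 = 1224 + 12*I*sqrt(59)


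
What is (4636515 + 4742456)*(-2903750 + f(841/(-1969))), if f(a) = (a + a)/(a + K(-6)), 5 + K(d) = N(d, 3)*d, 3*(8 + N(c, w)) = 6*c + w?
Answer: -415866037246703873/15270 ≈ -2.7234e+13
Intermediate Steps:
N(c, w) = -8 + 2*c + w/3 (N(c, w) = -8 + (6*c + w)/3 = -8 + (w + 6*c)/3 = -8 + (2*c + w/3) = -8 + 2*c + w/3)
K(d) = -5 + d*(-7 + 2*d) (K(d) = -5 + (-8 + 2*d + (⅓)*3)*d = -5 + (-8 + 2*d + 1)*d = -5 + (-7 + 2*d)*d = -5 + d*(-7 + 2*d))
f(a) = 2*a/(109 + a) (f(a) = (a + a)/(a + (-5 - 6*(-7 + 2*(-6)))) = (2*a)/(a + (-5 - 6*(-7 - 12))) = (2*a)/(a + (-5 - 6*(-19))) = (2*a)/(a + (-5 + 114)) = (2*a)/(a + 109) = (2*a)/(109 + a) = 2*a/(109 + a))
(4636515 + 4742456)*(-2903750 + f(841/(-1969))) = (4636515 + 4742456)*(-2903750 + 2*(841/(-1969))/(109 + 841/(-1969))) = 9378971*(-2903750 + 2*(841*(-1/1969))/(109 + 841*(-1/1969))) = 9378971*(-2903750 + 2*(-841/1969)/(109 - 841/1969)) = 9378971*(-2903750 + 2*(-841/1969)/(213780/1969)) = 9378971*(-2903750 + 2*(-841/1969)*(1969/213780)) = 9378971*(-2903750 - 841/106890) = 9378971*(-310381838341/106890) = -415866037246703873/15270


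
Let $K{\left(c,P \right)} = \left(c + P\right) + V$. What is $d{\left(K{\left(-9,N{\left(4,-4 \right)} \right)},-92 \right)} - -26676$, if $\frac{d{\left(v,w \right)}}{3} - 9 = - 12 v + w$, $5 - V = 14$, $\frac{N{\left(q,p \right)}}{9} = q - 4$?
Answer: $27075$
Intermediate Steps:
$N{\left(q,p \right)} = -36 + 9 q$ ($N{\left(q,p \right)} = 9 \left(q - 4\right) = 9 \left(-4 + q\right) = -36 + 9 q$)
$V = -9$ ($V = 5 - 14 = -9$)
$K{\left(c,P \right)} = -9 + P + c$ ($K{\left(c,P \right)} = \left(c + P\right) - 9 = \left(P + c\right) - 9 = -9 + P + c$)
$d{\left(v,w \right)} = 27 - 36 v + 3 w$ ($d{\left(v,w \right)} = 27 + 3 \left(- 12 v + w\right) = 27 + 3 \left(w - 12 v\right) = 27 - \left(- 3 w + 36 v\right) = 27 - 36 v + 3 w$)
$d{\left(K{\left(-9,N{\left(4,-4 \right)} \right)},-92 \right)} - -26676 = \left(27 - 36 \left(-9 + \left(-36 + 9 \cdot 4\right) - 9\right) + 3 \left(-92\right)\right) - -26676 = \left(27 - 36 \left(-9 + \left(-36 + 36\right) - 9\right) - 276\right) + 26676 = \left(27 - 36 \left(-9 + 0 - 9\right) - 276\right) + 26676 = \left(27 - -648 - 276\right) + 26676 = \left(27 + 648 - 276\right) + 26676 = 399 + 26676 = 27075$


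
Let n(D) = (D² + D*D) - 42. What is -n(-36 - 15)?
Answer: -5160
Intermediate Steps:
n(D) = -42 + 2*D² (n(D) = (D² + D²) - 42 = 2*D² - 42 = -42 + 2*D²)
-n(-36 - 15) = -(-42 + 2*(-36 - 15)²) = -(-42 + 2*(-51)²) = -(-42 + 2*2601) = -(-42 + 5202) = -1*5160 = -5160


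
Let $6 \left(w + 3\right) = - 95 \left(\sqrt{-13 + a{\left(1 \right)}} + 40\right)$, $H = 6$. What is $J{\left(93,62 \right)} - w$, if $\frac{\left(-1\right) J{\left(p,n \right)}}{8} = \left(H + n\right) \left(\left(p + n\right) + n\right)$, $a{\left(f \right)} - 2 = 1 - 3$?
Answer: $- \frac{352235}{3} + \frac{95 i \sqrt{13}}{6} \approx -1.1741 \cdot 10^{5} + 57.088 i$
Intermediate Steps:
$a{\left(f \right)} = 0$ ($a{\left(f \right)} = 2 + \left(1 - 3\right) = 2 - 2 = 0$)
$J{\left(p,n \right)} = - 8 \left(6 + n\right) \left(p + 2 n\right)$ ($J{\left(p,n \right)} = - 8 \left(6 + n\right) \left(\left(p + n\right) + n\right) = - 8 \left(6 + n\right) \left(\left(n + p\right) + n\right) = - 8 \left(6 + n\right) \left(p + 2 n\right)$)
$w = - \frac{1909}{3} - \frac{95 i \sqrt{13}}{6}$ ($w = -3 + \frac{\left(-95\right) \left(\sqrt{-13 + 0} + 40\right)}{6} = -3 + \frac{\left(-95\right) \left(\sqrt{-13} + 40\right)}{6} = -3 + \frac{\left(-95\right) \left(i \sqrt{13} + 40\right)}{6} = -3 + \frac{\left(-95\right) \left(40 + i \sqrt{13}\right)}{6} = -3 + \frac{-3800 - 95 i \sqrt{13}}{6} = -3 - \left(\frac{1900}{3} + \frac{95 i \sqrt{13}}{6}\right) = - \frac{1909}{3} - \frac{95 i \sqrt{13}}{6} \approx -636.33 - 57.088 i$)
$J{\left(93,62 \right)} - w = \left(\left(-96\right) 62 - 4464 - 16 \cdot 62^{2} - 496 \cdot 93\right) - \left(- \frac{1909}{3} - \frac{95 i \sqrt{13}}{6}\right) = \left(-5952 - 4464 - 61504 - 46128\right) + \left(\frac{1909}{3} + \frac{95 i \sqrt{13}}{6}\right) = -118048 + \left(\frac{1909}{3} + \frac{95 i \sqrt{13}}{6}\right) = - \frac{352235}{3} + \frac{95 i \sqrt{13}}{6}$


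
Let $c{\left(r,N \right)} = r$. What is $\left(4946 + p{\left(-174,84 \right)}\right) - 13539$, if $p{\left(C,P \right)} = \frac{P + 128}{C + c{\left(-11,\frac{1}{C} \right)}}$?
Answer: $- \frac{1589917}{185} \approx -8594.1$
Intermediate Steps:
$p{\left(C,P \right)} = \frac{128 + P}{-11 + C}$ ($p{\left(C,P \right)} = \frac{P + 128}{C - 11} = \frac{128 + P}{-11 + C}$)
$\left(4946 + p{\left(-174,84 \right)}\right) - 13539 = \left(4946 + \frac{128 + 84}{-11 - 174}\right) - 13539 = \left(4946 + \frac{1}{-185} \cdot 212\right) - 13539 = \left(4946 - \frac{212}{185}\right) - 13539 = \frac{914798}{185} - 13539 = - \frac{1589917}{185}$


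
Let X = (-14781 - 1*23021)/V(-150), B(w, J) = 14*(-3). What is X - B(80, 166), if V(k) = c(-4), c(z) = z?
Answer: 18985/2 ≈ 9492.5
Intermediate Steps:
V(k) = -4
B(w, J) = -42
X = 18901/2 (X = (-14781 - 1*23021)/(-4) = (-14781 - 23021)*(-¼) = -37802*(-¼) = 18901/2 ≈ 9450.5)
X - B(80, 166) = 18901/2 - 1*(-42) = 18901/2 + 42 = 18985/2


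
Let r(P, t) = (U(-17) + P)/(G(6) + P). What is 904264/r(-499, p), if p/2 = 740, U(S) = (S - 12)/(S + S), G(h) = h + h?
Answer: 14972803312/16937 ≈ 8.8403e+5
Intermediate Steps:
G(h) = 2*h
U(S) = (-12 + S)/(2*S) (U(S) = (-12 + S)/((2*S)) = (-12 + S)*(1/(2*S)) = (-12 + S)/(2*S))
p = 1480 (p = 2*740 = 1480)
r(P, t) = (29/34 + P)/(12 + P) (r(P, t) = ((1/2)*(-12 - 17)/(-17) + P)/(2*6 + P) = ((1/2)*(-1/17)*(-29) + P)/(12 + P) = (29/34 + P)/(12 + P))
904264/r(-499, p) = 904264/(((29/34 - 499)/(12 - 499))) = 904264/((-16937/34/(-487))) = 904264/((-1/487*(-16937/34))) = 904264/(16937/16558) = 904264*(16558/16937) = 14972803312/16937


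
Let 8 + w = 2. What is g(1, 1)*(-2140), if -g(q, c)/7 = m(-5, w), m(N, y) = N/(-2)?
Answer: 37450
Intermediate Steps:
w = -6 (w = -8 + 2 = -6)
m(N, y) = -N/2 (m(N, y) = N*(-½) = -N/2)
g(q, c) = -35/2 (g(q, c) = -(-7)*(-5)/2 = -7*5/2 = -35/2)
g(1, 1)*(-2140) = -35/2*(-2140) = 37450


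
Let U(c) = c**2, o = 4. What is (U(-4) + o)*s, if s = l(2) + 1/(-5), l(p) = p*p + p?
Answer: 116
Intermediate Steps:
l(p) = p + p**2 (l(p) = p**2 + p = p + p**2)
s = 29/5 (s = 2*(1 + 2) + 1/(-5) = 2*3 - 1/5*1 = 6 - 1/5 = 29/5 ≈ 5.8000)
(U(-4) + o)*s = ((-4)**2 + 4)*(29/5) = (16 + 4)*(29/5) = 20*(29/5) = 116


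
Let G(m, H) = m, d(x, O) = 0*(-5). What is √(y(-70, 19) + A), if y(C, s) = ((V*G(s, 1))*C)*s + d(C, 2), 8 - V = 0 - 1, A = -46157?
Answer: I*√273587 ≈ 523.06*I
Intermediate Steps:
d(x, O) = 0
V = 9 (V = 8 - (0 - 1) = 8 - 1*(-1) = 8 + 1 = 9)
y(C, s) = 9*C*s² (y(C, s) = ((9*s)*C)*s + 0 = (9*C*s)*s + 0 = 9*C*s² + 0 = 9*C*s²)
√(y(-70, 19) + A) = √(9*(-70)*19² - 46157) = √(9*(-70)*361 - 46157) = √(-227430 - 46157) = √(-273587) = I*√273587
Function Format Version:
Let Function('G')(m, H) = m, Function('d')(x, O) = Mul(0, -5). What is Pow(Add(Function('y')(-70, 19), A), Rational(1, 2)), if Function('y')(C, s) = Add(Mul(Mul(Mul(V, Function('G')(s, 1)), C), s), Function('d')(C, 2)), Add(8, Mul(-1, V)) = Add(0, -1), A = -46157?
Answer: Mul(I, Pow(273587, Rational(1, 2))) ≈ Mul(523.06, I)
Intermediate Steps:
Function('d')(x, O) = 0
V = 9 (V = Add(8, Mul(-1, Add(0, -1))) = Add(8, Mul(-1, -1)) = Add(8, 1) = 9)
Function('y')(C, s) = Mul(9, C, Pow(s, 2)) (Function('y')(C, s) = Add(Mul(Mul(Mul(9, s), C), s), 0) = Add(Mul(Mul(9, C, s), s), 0) = Add(Mul(9, C, Pow(s, 2)), 0) = Mul(9, C, Pow(s, 2)))
Pow(Add(Function('y')(-70, 19), A), Rational(1, 2)) = Pow(Add(Mul(9, -70, Pow(19, 2)), -46157), Rational(1, 2)) = Pow(Add(Mul(9, -70, 361), -46157), Rational(1, 2)) = Pow(Add(-227430, -46157), Rational(1, 2)) = Pow(-273587, Rational(1, 2)) = Mul(I, Pow(273587, Rational(1, 2)))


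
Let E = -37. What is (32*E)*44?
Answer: -52096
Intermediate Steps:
(32*E)*44 = (32*(-37))*44 = -1184*44 = -52096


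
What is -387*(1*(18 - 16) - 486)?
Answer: 187308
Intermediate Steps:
-387*(1*(18 - 16) - 486) = -387*(1*2 - 486) = -387*(2 - 486) = -387*(-484) = 187308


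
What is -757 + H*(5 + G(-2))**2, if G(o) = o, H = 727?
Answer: 5786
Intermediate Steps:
-757 + H*(5 + G(-2))**2 = -757 + 727*(5 - 2)**2 = -757 + 727*3**2 = -757 + 727*9 = -757 + 6543 = 5786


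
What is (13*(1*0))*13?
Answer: 0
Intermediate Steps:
(13*(1*0))*13 = (13*0)*13 = 0*13 = 0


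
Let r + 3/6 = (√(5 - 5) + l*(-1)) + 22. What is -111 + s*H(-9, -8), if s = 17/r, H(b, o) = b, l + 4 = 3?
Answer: -589/5 ≈ -117.80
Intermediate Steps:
l = -1 (l = -4 + 3 = -1)
r = 45/2 (r = -½ + ((√(5 - 5) - 1*(-1)) + 22) = -½ + ((√0 + 1) + 22) = -½ + ((0 + 1) + 22) = -½ + (1 + 22) = -½ + 23 = 45/2 ≈ 22.500)
s = 34/45 (s = 17/(45/2) = 17*(2/45) = 34/45 ≈ 0.75556)
-111 + s*H(-9, -8) = -111 + (34/45)*(-9) = -111 - 34/5 = -589/5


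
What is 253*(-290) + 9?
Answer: -73361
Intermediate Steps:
253*(-290) + 9 = -73370 + 9 = -73361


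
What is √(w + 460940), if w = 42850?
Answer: √503790 ≈ 709.78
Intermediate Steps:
√(w + 460940) = √(42850 + 460940) = √503790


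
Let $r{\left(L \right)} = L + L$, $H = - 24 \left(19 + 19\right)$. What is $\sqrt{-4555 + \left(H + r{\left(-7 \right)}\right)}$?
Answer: $3 i \sqrt{609} \approx 74.034 i$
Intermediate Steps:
$H = -912$ ($H = \left(-24\right) 38 = -912$)
$r{\left(L \right)} = 2 L$
$\sqrt{-4555 + \left(H + r{\left(-7 \right)}\right)} = \sqrt{-4555 + \left(-912 + 2 \left(-7\right)\right)} = \sqrt{-4555 - 926} = \sqrt{-5481} = 3 i \sqrt{609}$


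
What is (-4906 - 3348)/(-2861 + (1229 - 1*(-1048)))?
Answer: 4127/292 ≈ 14.134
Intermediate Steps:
(-4906 - 3348)/(-2861 + (1229 - 1*(-1048))) = -8254/(-2861 + (1229 + 1048)) = -8254/(-2861 + 2277) = -8254/(-584) = -8254*(-1/584) = 4127/292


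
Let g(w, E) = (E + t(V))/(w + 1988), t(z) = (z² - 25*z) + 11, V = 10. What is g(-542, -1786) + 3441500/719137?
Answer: 3592070275/1039872102 ≈ 3.4543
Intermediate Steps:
t(z) = 11 + z² - 25*z
g(w, E) = (-139 + E)/(1988 + w) (g(w, E) = (E + (11 + 10² - 25*10))/(w + 1988) = (E + (11 + 100 - 250))/(1988 + w) = (E - 139)/(1988 + w) = (-139 + E)/(1988 + w))
g(-542, -1786) + 3441500/719137 = (-139 - 1786)/(1988 - 542) + 3441500/719137 = -1925/1446 + 3441500*(1/719137) = (1/1446)*(-1925) + 3441500/719137 = -1925/1446 + 3441500/719137 = 3592070275/1039872102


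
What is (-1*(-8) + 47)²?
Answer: 3025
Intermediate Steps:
(-1*(-8) + 47)² = (8 + 47)² = 55² = 3025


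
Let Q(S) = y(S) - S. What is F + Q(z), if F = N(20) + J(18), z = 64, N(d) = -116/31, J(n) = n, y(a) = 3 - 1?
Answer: -1480/31 ≈ -47.742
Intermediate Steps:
y(a) = 2
N(d) = -116/31 (N(d) = -116*1/31 = -116/31)
Q(S) = 2 - S
F = 442/31 (F = -116/31 + 18 = 442/31 ≈ 14.258)
F + Q(z) = 442/31 + (2 - 1*64) = 442/31 + (2 - 64) = 442/31 - 62 = -1480/31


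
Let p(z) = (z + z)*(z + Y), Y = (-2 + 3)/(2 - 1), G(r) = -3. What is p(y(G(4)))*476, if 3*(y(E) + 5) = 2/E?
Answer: 1700272/81 ≈ 20991.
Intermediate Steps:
Y = 1 (Y = 1/1 = 1*1 = 1)
y(E) = -5 + 2/(3*E) (y(E) = -5 + (2/E)/3 = -5 + 2/(3*E))
p(z) = 2*z*(1 + z) (p(z) = (z + z)*(z + 1) = (2*z)*(1 + z) = 2*z*(1 + z))
p(y(G(4)))*476 = (2*(-5 + (⅔)/(-3))*(1 + (-5 + (⅔)/(-3))))*476 = (2*(-5 + (⅔)*(-⅓))*(1 + (-5 + (⅔)*(-⅓))))*476 = (2*(-5 - 2/9)*(1 + (-5 - 2/9)))*476 = (2*(-47/9)*(1 - 47/9))*476 = (2*(-47/9)*(-38/9))*476 = (3572/81)*476 = 1700272/81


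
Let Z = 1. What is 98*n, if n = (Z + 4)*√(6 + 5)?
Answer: 490*√11 ≈ 1625.1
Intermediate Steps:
n = 5*√11 (n = (1 + 4)*√(6 + 5) = 5*√11 ≈ 16.583)
98*n = 98*(5*√11) = 490*√11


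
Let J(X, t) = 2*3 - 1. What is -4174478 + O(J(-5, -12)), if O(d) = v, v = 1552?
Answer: -4172926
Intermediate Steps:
J(X, t) = 5 (J(X, t) = 6 - 1 = 5)
O(d) = 1552
-4174478 + O(J(-5, -12)) = -4174478 + 1552 = -4172926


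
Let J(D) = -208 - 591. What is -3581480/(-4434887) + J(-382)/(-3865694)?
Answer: 13848449221833/17143916066578 ≈ 0.80778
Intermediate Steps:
J(D) = -799
-3581480/(-4434887) + J(-382)/(-3865694) = -3581480/(-4434887) - 799/(-3865694) = -3581480*(-1/4434887) - 799*(-1/3865694) = 3581480/4434887 + 799/3865694 = 13848449221833/17143916066578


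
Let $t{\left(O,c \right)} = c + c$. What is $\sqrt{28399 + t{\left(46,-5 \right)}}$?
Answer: $\sqrt{28389} \approx 168.49$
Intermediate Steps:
$t{\left(O,c \right)} = 2 c$
$\sqrt{28399 + t{\left(46,-5 \right)}} = \sqrt{28399 + 2 \left(-5\right)} = \sqrt{28399 - 10} = \sqrt{28389}$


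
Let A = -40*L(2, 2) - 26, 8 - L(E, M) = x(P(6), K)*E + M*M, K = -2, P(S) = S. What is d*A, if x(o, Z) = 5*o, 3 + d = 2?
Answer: -2214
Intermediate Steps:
d = -1 (d = -3 + 2 = -1)
L(E, M) = 8 - M² - 30*E (L(E, M) = 8 - ((5*6)*E + M*M) = 8 - (30*E + M²) = 8 - (M² + 30*E) = 8 + (-M² - 30*E) = 8 - M² - 30*E)
A = 2214 (A = -40*(8 - 1*2² - 30*2) - 26 = -40*(8 - 1*4 - 60) - 26 = -40*(8 - 4 - 60) - 26 = -40*(-56) - 26 = 2240 - 26 = 2214)
d*A = -1*2214 = -2214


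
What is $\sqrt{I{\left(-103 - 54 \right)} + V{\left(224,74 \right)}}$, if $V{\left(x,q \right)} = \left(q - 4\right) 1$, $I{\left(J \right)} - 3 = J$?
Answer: $2 i \sqrt{21} \approx 9.1651 i$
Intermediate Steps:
$I{\left(J \right)} = 3 + J$
$V{\left(x,q \right)} = -4 + q$ ($V{\left(x,q \right)} = \left(-4 + q\right) 1 = -4 + q$)
$\sqrt{I{\left(-103 - 54 \right)} + V{\left(224,74 \right)}} = \sqrt{\left(3 - 157\right) + \left(-4 + 74\right)} = \sqrt{\left(3 - 157\right) + 70} = \sqrt{-154 + 70} = \sqrt{-84} = 2 i \sqrt{21}$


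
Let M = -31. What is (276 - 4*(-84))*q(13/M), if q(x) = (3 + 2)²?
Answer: 15300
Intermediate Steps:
q(x) = 25 (q(x) = 5² = 25)
(276 - 4*(-84))*q(13/M) = (276 - 4*(-84))*25 = (276 + 336)*25 = 612*25 = 15300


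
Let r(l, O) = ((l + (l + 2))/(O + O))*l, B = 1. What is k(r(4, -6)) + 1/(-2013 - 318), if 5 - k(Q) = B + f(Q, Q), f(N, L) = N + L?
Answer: 24863/2331 ≈ 10.666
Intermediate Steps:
f(N, L) = L + N
r(l, O) = l*(2 + 2*l)/(2*O) (r(l, O) = ((l + (2 + l))/((2*O)))*l = ((2 + 2*l)*(1/(2*O)))*l = ((2 + 2*l)/(2*O))*l = l*(2 + 2*l)/(2*O))
k(Q) = 4 - 2*Q (k(Q) = 5 - (1 + (Q + Q)) = 5 - (1 + 2*Q) = 5 + (-1 - 2*Q) = 4 - 2*Q)
k(r(4, -6)) + 1/(-2013 - 318) = (4 - 8*(1 + 4)/(-6)) + 1/(-2013 - 318) = (4 - 8*(-1)*5/6) + 1/(-2331) = (4 - 2*(-10/3)) - 1/2331 = (4 + 20/3) - 1/2331 = 32/3 - 1/2331 = 24863/2331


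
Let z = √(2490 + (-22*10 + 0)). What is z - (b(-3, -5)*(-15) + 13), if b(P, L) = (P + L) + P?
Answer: -178 + √2270 ≈ -130.36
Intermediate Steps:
b(P, L) = L + 2*P (b(P, L) = (L + P) + P = L + 2*P)
z = √2270 (z = √(2490 + (-220 + 0)) = √(2490 - 220) = √2270 ≈ 47.645)
z - (b(-3, -5)*(-15) + 13) = √2270 - ((-5 + 2*(-3))*(-15) + 13) = √2270 - ((-5 - 6)*(-15) + 13) = √2270 - (-11*(-15) + 13) = √2270 - (165 + 13) = √2270 - 1*178 = √2270 - 178 = -178 + √2270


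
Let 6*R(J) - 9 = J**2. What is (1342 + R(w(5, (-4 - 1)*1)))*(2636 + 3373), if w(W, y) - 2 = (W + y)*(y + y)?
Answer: 16154195/2 ≈ 8.0771e+6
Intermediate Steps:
w(W, y) = 2 + 2*y*(W + y) (w(W, y) = 2 + (W + y)*(y + y) = 2 + (W + y)*(2*y) = 2 + 2*y*(W + y))
R(J) = 3/2 + J**2/6
(1342 + R(w(5, (-4 - 1)*1)))*(2636 + 3373) = (1342 + (3/2 + (2 + 2*((-4 - 1)*1)**2 + 2*5*((-4 - 1)*1))**2/6))*(2636 + 3373) = (1342 + (3/2 + (2 + 2*(-5*1)**2 + 2*5*(-5*1))**2/6))*6009 = (1342 + (3/2 + (2 + 2*(-5)**2 + 2*5*(-5))**2/6))*6009 = (1342 + (3/2 + (2 + 2*25 - 50)**2/6))*6009 = (1342 + (3/2 + (2 + 50 - 50)**2/6))*6009 = (1342 + (3/2 + (1/6)*2**2))*6009 = (1342 + (3/2 + (1/6)*4))*6009 = (1342 + (3/2 + 2/3))*6009 = (1342 + 13/6)*6009 = (8065/6)*6009 = 16154195/2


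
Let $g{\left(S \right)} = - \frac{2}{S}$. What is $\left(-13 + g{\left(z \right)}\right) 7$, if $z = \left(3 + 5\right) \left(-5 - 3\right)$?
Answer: $- \frac{2905}{32} \approx -90.781$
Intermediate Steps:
$z = -64$ ($z = 8 \left(-8\right) = -64$)
$\left(-13 + g{\left(z \right)}\right) 7 = \left(-13 - \frac{2}{-64}\right) 7 = \left(-13 - - \frac{1}{32}\right) 7 = \left(-13 + \frac{1}{32}\right) 7 = \left(- \frac{415}{32}\right) 7 = - \frac{2905}{32}$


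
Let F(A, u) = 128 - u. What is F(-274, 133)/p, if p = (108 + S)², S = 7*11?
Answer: -1/6845 ≈ -0.00014609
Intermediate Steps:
S = 77
p = 34225 (p = (108 + 77)² = 185² = 34225)
F(-274, 133)/p = (128 - 1*133)/34225 = (128 - 133)*(1/34225) = -5*1/34225 = -1/6845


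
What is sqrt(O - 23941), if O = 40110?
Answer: sqrt(16169) ≈ 127.16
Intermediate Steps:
sqrt(O - 23941) = sqrt(40110 - 23941) = sqrt(16169)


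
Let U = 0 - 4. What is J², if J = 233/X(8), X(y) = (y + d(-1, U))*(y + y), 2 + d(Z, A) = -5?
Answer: 54289/256 ≈ 212.07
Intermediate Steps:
U = -4
d(Z, A) = -7 (d(Z, A) = -2 - 5 = -7)
X(y) = 2*y*(-7 + y) (X(y) = (y - 7)*(y + y) = (-7 + y)*(2*y) = 2*y*(-7 + y))
J = 233/16 (J = 233/((2*8*(-7 + 8))) = 233/((2*8*1)) = 233/16 ≈ 14.563)
J² = (233/16)² = 54289/256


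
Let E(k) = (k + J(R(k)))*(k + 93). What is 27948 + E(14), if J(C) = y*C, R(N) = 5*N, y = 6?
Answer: 74386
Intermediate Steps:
J(C) = 6*C
E(k) = 31*k*(93 + k) (E(k) = (k + 6*(5*k))*(k + 93) = (k + 30*k)*(93 + k) = (31*k)*(93 + k) = 31*k*(93 + k))
27948 + E(14) = 27948 + 31*14*(93 + 14) = 27948 + 31*14*107 = 27948 + 46438 = 74386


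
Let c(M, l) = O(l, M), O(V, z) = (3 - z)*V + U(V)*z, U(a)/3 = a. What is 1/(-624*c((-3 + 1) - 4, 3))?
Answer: 1/16848 ≈ 5.9354e-5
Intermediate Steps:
U(a) = 3*a
O(V, z) = V*(3 - z) + 3*V*z (O(V, z) = (3 - z)*V + (3*V)*z = V*(3 - z) + 3*V*z)
c(M, l) = l*(3 + 2*M)
1/(-624*c((-3 + 1) - 4, 3)) = 1/(-1872*(3 + 2*((-3 + 1) - 4))) = 1/(-1872*(3 + 2*(-2 - 4))) = 1/(-1872*(3 + 2*(-6))) = 1/(-1872*(3 - 12)) = 1/(-1872*(-9)) = 1/(-624*(-27)) = 1/16848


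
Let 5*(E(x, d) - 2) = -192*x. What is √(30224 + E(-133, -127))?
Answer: √883330/5 ≈ 187.97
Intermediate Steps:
E(x, d) = 2 - 192*x/5 (E(x, d) = 2 + (-192*x)/5 = 2 - 192*x/5)
√(30224 + E(-133, -127)) = √(30224 + (2 - 192/5*(-133))) = √(30224 + (2 + 25536/5)) = √(30224 + 25546/5) = √(176666/5) = √883330/5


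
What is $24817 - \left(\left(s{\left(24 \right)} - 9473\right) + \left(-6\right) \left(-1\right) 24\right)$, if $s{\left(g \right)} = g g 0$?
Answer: $34146$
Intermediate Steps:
$s{\left(g \right)} = 0$ ($s{\left(g \right)} = g^{2} \cdot 0 = 0$)
$24817 - \left(\left(s{\left(24 \right)} - 9473\right) + \left(-6\right) \left(-1\right) 24\right) = 24817 - \left(\left(0 - 9473\right) + \left(-6\right) \left(-1\right) 24\right) = 24817 - \left(-9473 + 6 \cdot 24\right) = 24817 - \left(-9473 + 144\right) = 24817 - -9329 = 24817 + 9329 = 34146$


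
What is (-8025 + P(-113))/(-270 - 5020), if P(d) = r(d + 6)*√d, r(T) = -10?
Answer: 1605/1058 + I*√113/529 ≈ 1.517 + 0.020095*I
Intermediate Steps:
P(d) = -10*√d
(-8025 + P(-113))/(-270 - 5020) = (-8025 - 10*I*√113)/(-270 - 5020) = (-8025 - 10*I*√113)/(-5290) = (-8025 - 10*I*√113)*(-1/5290) = 1605/1058 + I*√113/529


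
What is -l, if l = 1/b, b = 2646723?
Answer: -1/2646723 ≈ -3.7783e-7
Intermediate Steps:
l = 1/2646723 ≈ 3.7783e-7
-l = -1*1/2646723 = -1/2646723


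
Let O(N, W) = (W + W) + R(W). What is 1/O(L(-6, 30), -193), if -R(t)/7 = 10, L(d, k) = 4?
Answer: -1/456 ≈ -0.0021930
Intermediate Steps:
R(t) = -70 (R(t) = -7*10 = -70)
O(N, W) = -70 + 2*W (O(N, W) = (W + W) - 70 = 2*W - 70 = -70 + 2*W)
1/O(L(-6, 30), -193) = 1/(-70 + 2*(-193)) = 1/(-70 - 386) = 1/(-456) = -1/456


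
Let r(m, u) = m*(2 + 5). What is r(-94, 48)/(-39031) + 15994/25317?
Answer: 640920400/988147827 ≈ 0.64861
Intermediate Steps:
r(m, u) = 7*m (r(m, u) = m*7 = 7*m)
r(-94, 48)/(-39031) + 15994/25317 = (7*(-94))/(-39031) + 15994/25317 = -658*(-1/39031) + 15994*(1/25317) = 658/39031 + 15994/25317 = 640920400/988147827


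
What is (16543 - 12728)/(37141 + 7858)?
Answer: 3815/44999 ≈ 0.084780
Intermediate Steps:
(16543 - 12728)/(37141 + 7858) = 3815/44999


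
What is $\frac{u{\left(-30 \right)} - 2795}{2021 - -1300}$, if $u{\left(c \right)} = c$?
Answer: $- \frac{2825}{3321} \approx -0.85065$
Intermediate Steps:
$\frac{u{\left(-30 \right)} - 2795}{2021 - -1300} = \frac{-30 - 2795}{2021 - -1300} = - \frac{2825}{2021 + 1300} = - \frac{2825}{3321}$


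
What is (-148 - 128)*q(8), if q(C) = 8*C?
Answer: -17664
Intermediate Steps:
(-148 - 128)*q(8) = (-148 - 128)*(8*8) = -276*64 = -17664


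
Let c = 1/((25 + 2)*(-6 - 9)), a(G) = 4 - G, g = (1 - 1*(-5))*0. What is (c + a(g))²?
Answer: 2621161/164025 ≈ 15.980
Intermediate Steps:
g = 0 (g = (1 + 5)*0 = 6*0 = 0)
c = -1/405 (c = 1/(27*(-15)) = 1/(-405) = -1/405 ≈ -0.0024691)
(c + a(g))² = (-1/405 + (4 - 1*0))² = (-1/405 + (4 + 0))² = (-1/405 + 4)² = (1619/405)² = 2621161/164025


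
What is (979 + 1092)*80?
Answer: 165680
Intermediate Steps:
(979 + 1092)*80 = 2071*80 = 165680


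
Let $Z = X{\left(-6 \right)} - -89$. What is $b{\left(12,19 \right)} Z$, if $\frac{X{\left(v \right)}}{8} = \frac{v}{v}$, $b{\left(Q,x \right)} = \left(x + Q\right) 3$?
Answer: $9021$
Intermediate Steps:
$b{\left(Q,x \right)} = 3 Q + 3 x$ ($b{\left(Q,x \right)} = \left(Q + x\right) 3 = 3 Q + 3 x$)
$X{\left(v \right)} = 8$ ($X{\left(v \right)} = 8 \frac{v}{v} = 8 \cdot 1 = 8$)
$Z = 97$ ($Z = 8 - -89 = 8 + 89 = 97$)
$b{\left(12,19 \right)} Z = \left(3 \cdot 12 + 3 \cdot 19\right) 97 = \left(36 + 57\right) 97 = 93 \cdot 97 = 9021$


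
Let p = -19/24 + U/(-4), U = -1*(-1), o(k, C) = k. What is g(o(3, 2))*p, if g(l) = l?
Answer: -25/8 ≈ -3.1250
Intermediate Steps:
U = 1
p = -25/24 (p = -19/24 + 1/(-4) = -19*1/24 + 1*(-1/4) = -19/24 - 1/4 = -25/24 ≈ -1.0417)
g(o(3, 2))*p = 3*(-25/24) = -25/8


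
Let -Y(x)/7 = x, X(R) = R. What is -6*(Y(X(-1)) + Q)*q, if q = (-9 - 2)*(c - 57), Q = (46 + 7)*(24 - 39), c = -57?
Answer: 5928912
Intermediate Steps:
Y(x) = -7*x
Q = -795 (Q = 53*(-15) = -795)
q = 1254 (q = (-9 - 2)*(-57 - 57) = -11*(-114) = 1254)
-6*(Y(X(-1)) + Q)*q = -6*(-7*(-1) - 795)*1254 = -6*(7 - 795)*1254 = -(-4728)*1254 = -6*(-988152) = 5928912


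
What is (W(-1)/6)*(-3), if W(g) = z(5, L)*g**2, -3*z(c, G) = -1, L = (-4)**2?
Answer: -1/6 ≈ -0.16667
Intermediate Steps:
L = 16
z(c, G) = 1/3 (z(c, G) = -1/3*(-1) = 1/3)
W(g) = g**2/3
(W(-1)/6)*(-3) = (((1/3)*(-1)**2)/6)*(-3) = (((1/3)*1)*(1/6))*(-3) = ((1/3)*(1/6))*(-3) = (1/18)*(-3) = -1/6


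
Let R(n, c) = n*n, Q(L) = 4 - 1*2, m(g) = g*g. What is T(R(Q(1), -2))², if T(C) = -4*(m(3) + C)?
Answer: 2704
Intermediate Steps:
m(g) = g²
Q(L) = 2 (Q(L) = 4 - 2 = 2)
R(n, c) = n²
T(C) = -36 - 4*C (T(C) = -4*(3² + C) = -4*(9 + C) = -36 - 4*C)
T(R(Q(1), -2))² = (-36 - 4*2²)² = (-36 - 4*4)² = (-36 - 16)² = (-52)² = 2704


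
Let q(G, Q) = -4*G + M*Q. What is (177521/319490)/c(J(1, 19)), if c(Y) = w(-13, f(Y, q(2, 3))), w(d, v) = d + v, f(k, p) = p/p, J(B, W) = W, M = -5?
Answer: -177521/3833880 ≈ -0.046303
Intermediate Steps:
q(G, Q) = -5*Q - 4*G (q(G, Q) = -4*G - 5*Q = -5*Q - 4*G)
f(k, p) = 1
c(Y) = -12 (c(Y) = -13 + 1 = -12)
(177521/319490)/c(J(1, 19)) = (177521/319490)/(-12) = (177521*(1/319490))*(-1/12) = (177521/319490)*(-1/12) = -177521/3833880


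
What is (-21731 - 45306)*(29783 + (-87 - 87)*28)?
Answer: -1669958707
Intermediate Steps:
(-21731 - 45306)*(29783 + (-87 - 87)*28) = -67037*(29783 - 174*28) = -67037*(29783 - 4872) = -67037*24911 = -1669958707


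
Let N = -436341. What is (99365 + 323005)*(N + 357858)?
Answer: -33148864710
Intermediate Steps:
(99365 + 323005)*(N + 357858) = (99365 + 323005)*(-436341 + 357858) = 422370*(-78483) = -33148864710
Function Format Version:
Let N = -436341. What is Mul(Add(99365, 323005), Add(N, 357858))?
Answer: -33148864710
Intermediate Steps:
Mul(Add(99365, 323005), Add(N, 357858)) = Mul(Add(99365, 323005), Add(-436341, 357858)) = Mul(422370, -78483) = -33148864710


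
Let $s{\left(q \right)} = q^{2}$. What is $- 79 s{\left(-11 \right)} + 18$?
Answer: $-9541$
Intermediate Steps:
$- 79 s{\left(-11 \right)} + 18 = - 79 \left(-11\right)^{2} + 18 = \left(-79\right) 121 + 18 = -9559 + 18 = -9541$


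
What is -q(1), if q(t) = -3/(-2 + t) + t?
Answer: -4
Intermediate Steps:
q(t) = t - 3/(-2 + t)
-q(1) = -(-3 + 1**2 - 2*1)/(-2 + 1) = -(-3 + 1 - 2)/(-1) = -(-1)*(-4) = -1*4 = -4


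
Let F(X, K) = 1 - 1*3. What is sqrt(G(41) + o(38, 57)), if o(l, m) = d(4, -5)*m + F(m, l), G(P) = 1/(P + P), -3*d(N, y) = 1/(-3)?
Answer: sqrt(262974)/246 ≈ 2.0846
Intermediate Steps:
d(N, y) = 1/9 (d(N, y) = -1/3/(-3) = -1/3*(-1/3) = 1/9)
G(P) = 1/(2*P)
F(X, K) = -2 (F(X, K) = 1 - 3 = -2)
o(l, m) = -2 + m/9 (o(l, m) = m/9 - 2 = -2 + m/9)
sqrt(G(41) + o(38, 57)) = sqrt((1/2)/41 + (-2 + (1/9)*57)) = sqrt((1/2)*(1/41) + (-2 + 19/3)) = sqrt(1/82 + 13/3) = sqrt(1069/246) = sqrt(262974)/246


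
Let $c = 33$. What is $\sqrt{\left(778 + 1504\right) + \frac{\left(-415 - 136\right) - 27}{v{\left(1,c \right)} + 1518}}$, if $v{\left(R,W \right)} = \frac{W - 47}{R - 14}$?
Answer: $\frac{\sqrt{222448492414}}{9874} \approx 47.766$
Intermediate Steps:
$v{\left(R,W \right)} = \frac{-47 + W}{-14 + R}$
$\sqrt{\left(778 + 1504\right) + \frac{\left(-415 - 136\right) - 27}{v{\left(1,c \right)} + 1518}} = \sqrt{\left(778 + 1504\right) + \frac{\left(-415 - 136\right) - 27}{\frac{-47 + 33}{-14 + 1} + 1518}} = \sqrt{2282 + \frac{\left(-415 - 136\right) - 27}{\frac{1}{-13} \left(-14\right) + 1518}} = \sqrt{2282 + \frac{-551 - 27}{\left(- \frac{1}{13}\right) \left(-14\right) + 1518}} = \sqrt{2282 - \frac{578}{\frac{14}{13} + 1518}} = \sqrt{2282 - \frac{578}{\frac{19748}{13}}} = \sqrt{2282 - \frac{3757}{9874}} = \sqrt{\frac{22528711}{9874}} = \frac{\sqrt{222448492414}}{9874}$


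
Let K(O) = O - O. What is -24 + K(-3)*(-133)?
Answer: -24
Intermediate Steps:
K(O) = 0
-24 + K(-3)*(-133) = -24 + 0*(-133) = -24 + 0 = -24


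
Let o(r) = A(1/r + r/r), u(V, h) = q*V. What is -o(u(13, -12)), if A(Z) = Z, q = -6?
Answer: -77/78 ≈ -0.98718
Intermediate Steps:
u(V, h) = -6*V
o(r) = 1 + 1/r (o(r) = 1/r + r/r = 1/r + 1 = 1 + 1/r)
-o(u(13, -12)) = -(1 - 6*13)/((-6*13)) = -(1 - 78)/(-78) = -(-1)*(-77)/78 = -1*77/78 = -77/78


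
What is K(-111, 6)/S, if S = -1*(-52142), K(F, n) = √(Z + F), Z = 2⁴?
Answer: I*√95/52142 ≈ 0.00018693*I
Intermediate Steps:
Z = 16
K(F, n) = √(16 + F)
S = 52142
K(-111, 6)/S = √(16 - 111)/52142 = √(-95)*(1/52142) = (I*√95)*(1/52142) = I*√95/52142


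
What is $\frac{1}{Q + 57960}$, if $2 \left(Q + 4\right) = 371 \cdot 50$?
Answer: $\frac{1}{67231} \approx 1.4874 \cdot 10^{-5}$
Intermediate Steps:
$Q = 9271$ ($Q = -4 + \frac{371 \cdot 50}{2} = -4 + \frac{1}{2} \cdot 18550 = -4 + 9275 = 9271$)
$\frac{1}{Q + 57960} = \frac{1}{9271 + 57960} = \frac{1}{67231}$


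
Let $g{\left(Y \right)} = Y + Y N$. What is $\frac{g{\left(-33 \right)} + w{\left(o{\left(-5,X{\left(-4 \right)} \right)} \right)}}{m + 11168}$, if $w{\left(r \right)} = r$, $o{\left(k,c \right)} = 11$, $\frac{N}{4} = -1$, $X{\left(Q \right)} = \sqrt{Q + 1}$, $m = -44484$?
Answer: $- \frac{55}{16658} \approx -0.0033017$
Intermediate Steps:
$X{\left(Q \right)} = \sqrt{1 + Q}$
$N = -4$ ($N = 4 \left(-1\right) = -4$)
$g{\left(Y \right)} = - 3 Y$ ($g{\left(Y \right)} = Y + Y \left(-4\right) = Y - 4 Y = - 3 Y$)
$\frac{g{\left(-33 \right)} + w{\left(o{\left(-5,X{\left(-4 \right)} \right)} \right)}}{m + 11168} = \frac{\left(-3\right) \left(-33\right) + 11}{-44484 + 11168} = \frac{99 + 11}{-33316} = 110 \left(- \frac{1}{33316}\right) = - \frac{55}{16658}$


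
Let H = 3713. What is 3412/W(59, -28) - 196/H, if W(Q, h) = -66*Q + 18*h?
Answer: -6765382/8164887 ≈ -0.82859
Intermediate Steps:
3412/W(59, -28) - 196/H = 3412/(-66*59 + 18*(-28)) - 196/3713 = 3412/(-3894 - 504) - 196*1/3713 = 3412/(-4398) - 196/3713 = 3412*(-1/4398) - 196/3713 = -1706/2199 - 196/3713 = -6765382/8164887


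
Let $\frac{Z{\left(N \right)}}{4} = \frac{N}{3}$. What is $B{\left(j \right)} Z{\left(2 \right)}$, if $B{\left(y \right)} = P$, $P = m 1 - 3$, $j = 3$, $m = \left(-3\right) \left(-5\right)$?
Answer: $32$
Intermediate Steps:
$m = 15$
$Z{\left(N \right)} = \frac{4 N}{3}$ ($Z{\left(N \right)} = 4 \frac{N}{3} = \frac{4 N}{3}$)
$P = 12$ ($P = 15 \cdot 1 - 3 = 15 - 3 = 12$)
$B{\left(y \right)} = 12$
$B{\left(j \right)} Z{\left(2 \right)} = 12 \cdot \frac{4}{3} \cdot 2 = 12 \cdot \frac{8}{3} = 32$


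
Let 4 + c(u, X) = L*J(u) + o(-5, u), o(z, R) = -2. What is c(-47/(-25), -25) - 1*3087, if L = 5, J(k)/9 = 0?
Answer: -3093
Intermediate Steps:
J(k) = 0 (J(k) = 9*0 = 0)
c(u, X) = -6 (c(u, X) = -4 + (5*0 - 2) = -4 + (0 - 2) = -4 - 2 = -6)
c(-47/(-25), -25) - 1*3087 = -6 - 1*3087 = -6 - 3087 = -3093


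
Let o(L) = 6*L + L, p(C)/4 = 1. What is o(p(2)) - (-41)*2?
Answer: 110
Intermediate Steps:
p(C) = 4 (p(C) = 4*1 = 4)
o(L) = 7*L
o(p(2)) - (-41)*2 = 7*4 - (-41)*2 = 28 - 1*(-82) = 28 + 82 = 110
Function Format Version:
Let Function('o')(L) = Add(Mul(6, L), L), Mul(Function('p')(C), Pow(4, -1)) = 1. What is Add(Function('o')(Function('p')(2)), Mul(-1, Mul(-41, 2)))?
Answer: 110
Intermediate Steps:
Function('p')(C) = 4 (Function('p')(C) = Mul(4, 1) = 4)
Function('o')(L) = Mul(7, L)
Add(Function('o')(Function('p')(2)), Mul(-1, Mul(-41, 2))) = Add(Mul(7, 4), Mul(-1, Mul(-41, 2))) = Add(28, Mul(-1, -82)) = Add(28, 82) = 110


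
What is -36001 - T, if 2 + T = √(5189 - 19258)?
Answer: -35999 - I*√14069 ≈ -35999.0 - 118.61*I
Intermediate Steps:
T = -2 + I*√14069 (T = -2 + √(5189 - 19258) = -2 + √(-14069) = -2 + I*√14069 ≈ -2.0 + 118.61*I)
-36001 - T = -36001 - (-2 + I*√14069) = -36001 + (2 - I*√14069) = -35999 - I*√14069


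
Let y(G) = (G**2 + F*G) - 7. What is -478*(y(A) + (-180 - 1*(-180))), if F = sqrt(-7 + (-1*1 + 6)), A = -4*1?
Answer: -4302 + 1912*I*sqrt(2) ≈ -4302.0 + 2704.0*I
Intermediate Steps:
A = -4
F = I*sqrt(2) (F = sqrt(-7 + (-1 + 6)) = sqrt(-7 + 5) = sqrt(-2) = I*sqrt(2) ≈ 1.4142*I)
y(G) = -7 + G**2 + I*G*sqrt(2) (y(G) = (G**2 + (I*sqrt(2))*G) - 7 = (G**2 + I*G*sqrt(2)) - 7 = -7 + G**2 + I*G*sqrt(2))
-478*(y(A) + (-180 - 1*(-180))) = -478*((-7 + (-4)**2 + I*(-4)*sqrt(2)) + (-180 - 1*(-180))) = -478*((-7 + 16 - 4*I*sqrt(2)) + (-180 + 180)) = -478*((9 - 4*I*sqrt(2)) + 0) = -478*(9 - 4*I*sqrt(2)) = -4302 + 1912*I*sqrt(2)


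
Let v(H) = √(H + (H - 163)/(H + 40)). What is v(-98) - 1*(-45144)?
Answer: 45144 + I*√374/2 ≈ 45144.0 + 9.6695*I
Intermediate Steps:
v(H) = √(H + (-163 + H)/(40 + H))
v(-98) - 1*(-45144) = √((-163 - 98 - 98*(40 - 98))/(40 - 98)) - 1*(-45144) = √((-163 - 98 - 98*(-58))/(-58)) + 45144 = √(-(-163 - 98 + 5684)/58) + 45144 = √(-1/58*5423) + 45144 = √(-187/2) + 45144 = I*√374/2 + 45144 = 45144 + I*√374/2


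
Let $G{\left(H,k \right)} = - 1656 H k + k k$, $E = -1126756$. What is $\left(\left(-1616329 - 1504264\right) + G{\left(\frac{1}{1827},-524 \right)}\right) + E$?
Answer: $- \frac{806376503}{203} \approx -3.9723 \cdot 10^{6}$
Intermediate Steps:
$G{\left(H,k \right)} = k^{2} - 1656 H k$ ($G{\left(H,k \right)} = - 1656 H k + k^{2} = k^{2} - 1656 H k$)
$\left(\left(-1616329 - 1504264\right) + G{\left(\frac{1}{1827},-524 \right)}\right) + E = \left(\left(-1616329 - 1504264\right) - 524 \left(-524 - \frac{1656}{1827}\right)\right) - 1126756 = \left(-3120593 - 524 \left(-524 - \frac{184}{203}\right)\right) - 1126756 = \left(-3120593 - - \frac{55835344}{203}\right) - 1126756 = \left(-3120593 + \frac{55835344}{203}\right) - 1126756 = - \frac{577645035}{203} - 1126756 = - \frac{806376503}{203}$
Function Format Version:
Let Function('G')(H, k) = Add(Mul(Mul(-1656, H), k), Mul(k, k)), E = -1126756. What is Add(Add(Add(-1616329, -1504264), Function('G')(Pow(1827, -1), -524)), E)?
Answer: Rational(-806376503, 203) ≈ -3.9723e+6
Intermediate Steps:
Function('G')(H, k) = Add(Pow(k, 2), Mul(-1656, H, k)) (Function('G')(H, k) = Add(Mul(-1656, H, k), Pow(k, 2)) = Add(Pow(k, 2), Mul(-1656, H, k)))
Add(Add(Add(-1616329, -1504264), Function('G')(Pow(1827, -1), -524)), E) = Add(Add(Add(-1616329, -1504264), Mul(-524, Add(-524, Mul(-1656, Pow(1827, -1))))), -1126756) = Add(Add(-3120593, Mul(-524, Add(-524, Mul(-1656, Rational(1, 1827))))), -1126756) = Add(Add(-3120593, Mul(-524, Add(-524, Rational(-184, 203)))), -1126756) = Add(Add(-3120593, Mul(-524, Rational(-106556, 203))), -1126756) = Add(Add(-3120593, Rational(55835344, 203)), -1126756) = Add(Rational(-577645035, 203), -1126756) = Rational(-806376503, 203)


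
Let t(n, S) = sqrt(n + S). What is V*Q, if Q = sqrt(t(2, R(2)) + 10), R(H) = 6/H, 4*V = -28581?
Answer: -28581*sqrt(10 + sqrt(5))/4 ≈ -24994.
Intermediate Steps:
V = -28581/4 (V = (1/4)*(-28581) = -28581/4 ≈ -7145.3)
t(n, S) = sqrt(S + n)
Q = sqrt(10 + sqrt(5)) (Q = sqrt(sqrt(6/2 + 2) + 10) = sqrt(sqrt(6*(1/2) + 2) + 10) = sqrt(sqrt(3 + 2) + 10) = sqrt(sqrt(5) + 10) = sqrt(10 + sqrt(5)) ≈ 3.4980)
V*Q = -28581*sqrt(10 + sqrt(5))/4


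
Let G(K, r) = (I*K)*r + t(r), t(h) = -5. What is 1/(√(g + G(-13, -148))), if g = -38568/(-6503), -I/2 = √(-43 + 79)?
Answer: -I*√3378301997/8831483 ≈ -0.0065814*I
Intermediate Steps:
I = -12 (I = -2*√(-43 + 79) = -2*√36 = -2*6 = -12)
g = 38568/6503 (g = -38568*(-1/6503) = 38568/6503 ≈ 5.9308)
G(K, r) = -5 - 12*K*r (G(K, r) = (-12*K)*r - 5 = -12*K*r - 5 = -5 - 12*K*r)
1/(√(g + G(-13, -148))) = 1/(√(38568/6503 + (-5 - 12*(-13)*(-148)))) = 1/(√(38568/6503 + (-5 - 23088))) = 1/(√(38568/6503 - 23093)) = 1/(√(-150135211/6503)) = 1/(17*I*√3378301997/6503) = -I*√3378301997/8831483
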